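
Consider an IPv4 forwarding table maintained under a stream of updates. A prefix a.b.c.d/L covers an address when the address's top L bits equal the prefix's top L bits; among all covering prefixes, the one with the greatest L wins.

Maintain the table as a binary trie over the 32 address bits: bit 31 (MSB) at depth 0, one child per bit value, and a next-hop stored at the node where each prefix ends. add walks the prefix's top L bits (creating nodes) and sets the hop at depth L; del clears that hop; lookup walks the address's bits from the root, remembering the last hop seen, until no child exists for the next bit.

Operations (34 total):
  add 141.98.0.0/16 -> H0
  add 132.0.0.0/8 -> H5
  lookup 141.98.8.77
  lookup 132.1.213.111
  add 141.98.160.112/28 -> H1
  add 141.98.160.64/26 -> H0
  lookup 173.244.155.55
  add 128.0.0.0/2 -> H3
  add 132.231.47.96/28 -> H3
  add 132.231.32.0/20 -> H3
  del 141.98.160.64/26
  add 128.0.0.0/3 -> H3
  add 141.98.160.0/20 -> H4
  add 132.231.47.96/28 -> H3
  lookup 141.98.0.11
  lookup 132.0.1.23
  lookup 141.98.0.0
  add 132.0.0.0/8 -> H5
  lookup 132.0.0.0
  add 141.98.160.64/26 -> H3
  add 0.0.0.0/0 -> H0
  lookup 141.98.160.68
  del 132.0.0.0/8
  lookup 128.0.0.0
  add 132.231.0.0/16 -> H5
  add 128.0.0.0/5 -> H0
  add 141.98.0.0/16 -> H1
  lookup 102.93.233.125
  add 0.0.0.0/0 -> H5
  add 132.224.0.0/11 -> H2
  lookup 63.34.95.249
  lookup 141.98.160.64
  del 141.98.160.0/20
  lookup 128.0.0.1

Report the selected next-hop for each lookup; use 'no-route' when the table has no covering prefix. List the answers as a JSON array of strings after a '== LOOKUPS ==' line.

Trace:
  + 141.98.0.0/16 (H0) depth=16
  + 132.0.0.0/8 (H5) depth=8
  ? 141.98.8.77  path d0:-→d1:-→d2:-→d3:-→d4:-→d5:-→d6:-→d7:-→d8:-→d9:-→d10:-→d11:-→d12:-→d13:-→d14:-→d15:-→d16:H0  best=H0
  ? 132.1.213.111  path d0:-→d1:-→d2:-→d3:-→d4:-→d5:-→d6:-→d7:-→d8:H5  best=H5
  + 141.98.160.112/28 (H1) depth=28
  + 141.98.160.64/26 (H0) depth=26
  ? 173.244.155.55  path d0:-→d1:-→d2:-  best=no-route
  + 128.0.0.0/2 (H3) depth=2
  + 132.231.47.96/28 (H3) depth=28
  + 132.231.32.0/20 (H3) depth=20
  - 141.98.160.64/26 clear@26
  + 128.0.0.0/3 (H3) depth=3
  + 141.98.160.0/20 (H4) depth=20
  + 132.231.47.96/28 (H3) depth=28
  ? 141.98.0.11  path d0:-→d1:-→d2:H3→d3:H3→d4:-→d5:-→d6:-→d7:-→d8:-→d9:-→d10:-→d11:-→d12:-→d13:-→d14:-→d15:-→d16:H0  best=H0
  ? 132.0.1.23  path d0:-→d1:-→d2:H3→d3:H3→d4:-→d5:-→d6:-→d7:-→d8:H5  best=H5
  ? 141.98.0.0  path d0:-→d1:-→d2:H3→d3:H3→d4:-→d5:-→d6:-→d7:-→d8:-→d9:-→d10:-→d11:-→d12:-→d13:-→d14:-→d15:-→d16:H0  best=H0
  + 132.0.0.0/8 (H5) depth=8
  ? 132.0.0.0  path d0:-→d1:-→d2:H3→d3:H3→d4:-→d5:-→d6:-→d7:-→d8:H5  best=H5
  + 141.98.160.64/26 (H3) depth=26
  + 0.0.0.0/0 (H0) depth=0
  ? 141.98.160.68  path d0:H0→d1:-→d2:H3→d3:H3→d4:-→d5:-→d6:-→d7:-→d8:-→d9:-→d10:-→d11:-→d12:-→d13:-→d14:-→d15:-→d16:H0→d17:-→d18:-→d19:-→d20:H4→d21:-→d22:-→d23:-→d24:-→d25:-→d26:H3  best=H3
  - 132.0.0.0/8 clear@8
  ? 128.0.0.0  path d0:H0→d1:-→d2:H3→d3:H3→d4:-→d5:-  best=H3
  + 132.231.0.0/16 (H5) depth=16
  + 128.0.0.0/5 (H0) depth=5
  + 141.98.0.0/16 (H1) depth=16
  ? 102.93.233.125  path d0:H0  best=H0
  + 0.0.0.0/0 (H5) depth=0
  + 132.224.0.0/11 (H2) depth=11
  ? 63.34.95.249  path d0:H5  best=H5
  ? 141.98.160.64  path d0:H5→d1:-→d2:H3→d3:H3→d4:-→d5:-→d6:-→d7:-→d8:-→d9:-→d10:-→d11:-→d12:-→d13:-→d14:-→d15:-→d16:H1→d17:-→d18:-→d19:-→d20:H4→d21:-→d22:-→d23:-→d24:-→d25:-→d26:H3  best=H3
  - 141.98.160.0/20 clear@20
  ? 128.0.0.1  path d0:H5→d1:-→d2:H3→d3:H3→d4:-→d5:H0  best=H0

== LOOKUPS ==
["H0","H5","no-route","H0","H5","H0","H5","H3","H3","H0","H5","H3","H0"]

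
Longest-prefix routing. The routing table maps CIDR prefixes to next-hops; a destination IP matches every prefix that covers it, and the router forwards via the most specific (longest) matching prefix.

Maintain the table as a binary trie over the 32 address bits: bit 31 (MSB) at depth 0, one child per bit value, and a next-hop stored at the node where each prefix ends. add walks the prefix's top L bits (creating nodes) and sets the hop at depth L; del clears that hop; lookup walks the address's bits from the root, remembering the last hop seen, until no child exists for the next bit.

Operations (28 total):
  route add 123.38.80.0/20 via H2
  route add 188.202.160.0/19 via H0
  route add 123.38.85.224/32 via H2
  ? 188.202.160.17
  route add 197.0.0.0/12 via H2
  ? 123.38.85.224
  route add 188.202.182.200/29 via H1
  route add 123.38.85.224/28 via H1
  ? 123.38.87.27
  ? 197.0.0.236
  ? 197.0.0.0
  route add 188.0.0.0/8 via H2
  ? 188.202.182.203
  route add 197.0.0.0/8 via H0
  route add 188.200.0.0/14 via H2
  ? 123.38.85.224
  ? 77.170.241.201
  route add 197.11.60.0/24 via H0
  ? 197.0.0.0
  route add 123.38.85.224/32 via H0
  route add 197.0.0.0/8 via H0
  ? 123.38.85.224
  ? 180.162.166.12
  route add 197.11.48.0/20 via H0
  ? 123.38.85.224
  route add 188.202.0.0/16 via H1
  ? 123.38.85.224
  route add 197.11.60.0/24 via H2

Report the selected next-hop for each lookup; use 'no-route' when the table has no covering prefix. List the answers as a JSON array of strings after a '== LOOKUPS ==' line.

Trace:
  + 123.38.80.0/20 (H2) depth=20
  + 188.202.160.0/19 (H0) depth=19
  + 123.38.85.224/32 (H2) depth=32
  Q 188.202.160.17: descend 1011110011001010101 ; hops seen [H0] ; pick H0
  + 197.0.0.0/12 (H2) depth=12
  Q 123.38.85.224: descend 01111011001001100101010111100000 ; hops seen [H2,H2] ; pick H2
  + 188.202.182.200/29 (H1) depth=29
  + 123.38.85.224/28 (H1) depth=28
  Q 123.38.87.27: descend 0111101100100110010101 ; hops seen [H2] ; pick H2
  Q 197.0.0.236: descend 110001010000 ; hops seen [H2] ; pick H2
  Q 197.0.0.0: descend 110001010000 ; hops seen [H2] ; pick H2
  + 188.0.0.0/8 (H2) depth=8
  Q 188.202.182.203: descend 10111100110010101011011011001 ; hops seen [H2,H0,H1] ; pick H1
  + 197.0.0.0/8 (H0) depth=8
  + 188.200.0.0/14 (H2) depth=14
  Q 123.38.85.224: descend 01111011001001100101010111100000 ; hops seen [H2,H1,H2] ; pick H2
  Q 77.170.241.201: descend 01 ; hops seen [∅] ; pick no-route
  + 197.11.60.0/24 (H0) depth=24
  Q 197.0.0.0: descend 110001010000 ; hops seen [H0,H2] ; pick H2
  + 123.38.85.224/32 (H0) depth=32
  + 197.0.0.0/8 (H0) depth=8
  Q 123.38.85.224: descend 01111011001001100101010111100000 ; hops seen [H2,H1,H0] ; pick H0
  Q 180.162.166.12: descend 1011 ; hops seen [∅] ; pick no-route
  + 197.11.48.0/20 (H0) depth=20
  Q 123.38.85.224: descend 01111011001001100101010111100000 ; hops seen [H2,H1,H0] ; pick H0
  + 188.202.0.0/16 (H1) depth=16
  Q 123.38.85.224: descend 01111011001001100101010111100000 ; hops seen [H2,H1,H0] ; pick H0
  + 197.11.60.0/24 (H2) depth=24

== LOOKUPS ==
["H0","H2","H2","H2","H2","H1","H2","no-route","H2","H0","no-route","H0","H0"]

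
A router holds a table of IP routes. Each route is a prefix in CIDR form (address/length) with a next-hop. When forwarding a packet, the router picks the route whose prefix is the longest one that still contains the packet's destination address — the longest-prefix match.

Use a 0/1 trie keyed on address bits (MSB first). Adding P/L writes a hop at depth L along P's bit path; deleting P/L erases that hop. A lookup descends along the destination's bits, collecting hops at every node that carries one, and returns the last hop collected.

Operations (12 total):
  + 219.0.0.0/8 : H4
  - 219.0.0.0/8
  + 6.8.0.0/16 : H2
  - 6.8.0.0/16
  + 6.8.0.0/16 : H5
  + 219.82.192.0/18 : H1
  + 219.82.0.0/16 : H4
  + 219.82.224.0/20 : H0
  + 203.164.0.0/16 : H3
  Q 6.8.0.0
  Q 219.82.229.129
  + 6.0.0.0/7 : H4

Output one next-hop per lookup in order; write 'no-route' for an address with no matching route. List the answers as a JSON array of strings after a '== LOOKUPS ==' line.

Apply in order:
  add 219.0.0.0/8 -> H4 at depth 8
  del 219.0.0.0/8 (clear depth 8)
  add 6.8.0.0/16 -> H2 at depth 16
  del 6.8.0.0/16 (clear depth 16)
  add 6.8.0.0/16 -> H5 at depth 16
  add 219.82.192.0/18 -> H1 at depth 18
  add 219.82.0.0/16 -> H4 at depth 16
  add 219.82.224.0/20 -> H0 at depth 20
  add 203.164.0.0/16 -> H3 at depth 16
  ? 6.8.0.0  path d0:-→d1:-→d2:-→d3:-→d4:-→d5:-→d6:-→d7:-→d8:-→d9:-→d10:-→d11:-→d12:-→d13:-→d14:-→d15:-→d16:H5  best=H5
  ? 219.82.229.129  path d0:-→d1:-→d2:-→d3:-→d4:-→d5:-→d6:-→d7:-→d8:-→d9:-→d10:-→d11:-→d12:-→d13:-→d14:-→d15:-→d16:H4→d17:-→d18:H1→d19:-→d20:H0  best=H0
  add 6.0.0.0/7 -> H4 at depth 7

== LOOKUPS ==
["H5","H0"]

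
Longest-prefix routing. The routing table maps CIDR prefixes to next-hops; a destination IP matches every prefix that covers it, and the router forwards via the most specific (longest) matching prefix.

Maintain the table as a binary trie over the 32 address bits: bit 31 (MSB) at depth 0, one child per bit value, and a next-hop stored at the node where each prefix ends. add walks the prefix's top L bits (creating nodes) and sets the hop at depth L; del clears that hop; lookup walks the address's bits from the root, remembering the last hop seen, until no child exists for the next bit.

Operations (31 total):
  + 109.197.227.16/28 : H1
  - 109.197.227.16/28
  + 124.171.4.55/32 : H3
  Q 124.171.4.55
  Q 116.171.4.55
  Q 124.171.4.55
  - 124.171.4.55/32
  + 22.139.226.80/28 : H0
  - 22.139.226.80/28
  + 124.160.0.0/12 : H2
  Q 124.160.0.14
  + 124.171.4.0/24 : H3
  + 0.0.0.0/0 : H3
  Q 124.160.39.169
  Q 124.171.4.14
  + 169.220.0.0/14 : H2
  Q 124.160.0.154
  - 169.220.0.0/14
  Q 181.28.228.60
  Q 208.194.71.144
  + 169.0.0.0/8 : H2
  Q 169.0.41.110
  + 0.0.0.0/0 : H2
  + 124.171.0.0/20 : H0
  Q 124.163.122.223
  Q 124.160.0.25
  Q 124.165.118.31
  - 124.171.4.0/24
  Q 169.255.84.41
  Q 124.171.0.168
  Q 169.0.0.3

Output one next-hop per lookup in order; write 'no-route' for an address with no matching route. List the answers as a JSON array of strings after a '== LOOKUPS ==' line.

Trace:
  + 109.197.227.16/28 (H1) depth=28
  del 109.197.227.16/28 (clear depth 28)
  + 124.171.4.55/32 (H3) depth=32
  ? 124.171.4.55  path d0:-→d1:-→d2:-→d3:-→d4:-→d5:-→d6:-→d7:-→d8:-→d9:-→d10:-→d11:-→d12:-→d13:-→d14:-→d15:-→d16:-→d17:-→d18:-→d19:-→d20:-→d21:-→d22:-→d23:-→d24:-→d25:-→d26:-→d27:-→d28:-→d29:-→d30:-→d31:-→d32:H3  best=H3
  ? 116.171.4.55  path d0:-→d1:-→d2:-→d3:-→d4:-  best=no-route
  ? 124.171.4.55  path d0:-→d1:-→d2:-→d3:-→d4:-→d5:-→d6:-→d7:-→d8:-→d9:-→d10:-→d11:-→d12:-→d13:-→d14:-→d15:-→d16:-→d17:-→d18:-→d19:-→d20:-→d21:-→d22:-→d23:-→d24:-→d25:-→d26:-→d27:-→d28:-→d29:-→d30:-→d31:-→d32:H3  best=H3
  del 124.171.4.55/32 (clear depth 32)
  + 22.139.226.80/28 (H0) depth=28
  del 22.139.226.80/28 (clear depth 28)
  + 124.160.0.0/12 (H2) depth=12
  ? 124.160.0.14  path d0:-→d1:-→d2:-→d3:-→d4:-→d5:-→d6:-→d7:-→d8:-→d9:-→d10:-→d11:-→d12:H2  best=H2
  + 124.171.4.0/24 (H3) depth=24
  + 0.0.0.0/0 (H3) depth=0
  ? 124.160.39.169  path d0:H3→d1:-→d2:-→d3:-→d4:-→d5:-→d6:-→d7:-→d8:-→d9:-→d10:-→d11:-→d12:H2  best=H2
  ? 124.171.4.14  path d0:H3→d1:-→d2:-→d3:-→d4:-→d5:-→d6:-→d7:-→d8:-→d9:-→d10:-→d11:-→d12:H2→d13:-→d14:-→d15:-→d16:-→d17:-→d18:-→d19:-→d20:-→d21:-→d22:-→d23:-→d24:H3→d25:-→d26:-  best=H3
  + 169.220.0.0/14 (H2) depth=14
  ? 124.160.0.154  path d0:H3→d1:-→d2:-→d3:-→d4:-→d5:-→d6:-→d7:-→d8:-→d9:-→d10:-→d11:-→d12:H2  best=H2
  del 169.220.0.0/14 (clear depth 14)
  ? 181.28.228.60  path d0:H3→d1:-→d2:-→d3:-  best=H3
  ? 208.194.71.144  path d0:H3→d1:-  best=H3
  + 169.0.0.0/8 (H2) depth=8
  ? 169.0.41.110  path d0:H3→d1:-→d2:-→d3:-→d4:-→d5:-→d6:-→d7:-→d8:H2  best=H2
  + 0.0.0.0/0 (H2) depth=0
  + 124.171.0.0/20 (H0) depth=20
  ? 124.163.122.223  path d0:H2→d1:-→d2:-→d3:-→d4:-→d5:-→d6:-→d7:-→d8:-→d9:-→d10:-→d11:-→d12:H2  best=H2
  ? 124.160.0.25  path d0:H2→d1:-→d2:-→d3:-→d4:-→d5:-→d6:-→d7:-→d8:-→d9:-→d10:-→d11:-→d12:H2  best=H2
  ? 124.165.118.31  path d0:H2→d1:-→d2:-→d3:-→d4:-→d5:-→d6:-→d7:-→d8:-→d9:-→d10:-→d11:-→d12:H2  best=H2
  del 124.171.4.0/24 (clear depth 24)
  ? 169.255.84.41  path d0:H2→d1:-→d2:-→d3:-→d4:-→d5:-→d6:-→d7:-→d8:H2→d9:-→d10:-  best=H2
  ? 124.171.0.168  path d0:H2→d1:-→d2:-→d3:-→d4:-→d5:-→d6:-→d7:-→d8:-→d9:-→d10:-→d11:-→d12:H2→d13:-→d14:-→d15:-→d16:-→d17:-→d18:-→d19:-→d20:H0→d21:-  best=H0
  ? 169.0.0.3  path d0:H2→d1:-→d2:-→d3:-→d4:-→d5:-→d6:-→d7:-→d8:H2  best=H2

== LOOKUPS ==
["H3","no-route","H3","H2","H2","H3","H2","H3","H3","H2","H2","H2","H2","H2","H0","H2"]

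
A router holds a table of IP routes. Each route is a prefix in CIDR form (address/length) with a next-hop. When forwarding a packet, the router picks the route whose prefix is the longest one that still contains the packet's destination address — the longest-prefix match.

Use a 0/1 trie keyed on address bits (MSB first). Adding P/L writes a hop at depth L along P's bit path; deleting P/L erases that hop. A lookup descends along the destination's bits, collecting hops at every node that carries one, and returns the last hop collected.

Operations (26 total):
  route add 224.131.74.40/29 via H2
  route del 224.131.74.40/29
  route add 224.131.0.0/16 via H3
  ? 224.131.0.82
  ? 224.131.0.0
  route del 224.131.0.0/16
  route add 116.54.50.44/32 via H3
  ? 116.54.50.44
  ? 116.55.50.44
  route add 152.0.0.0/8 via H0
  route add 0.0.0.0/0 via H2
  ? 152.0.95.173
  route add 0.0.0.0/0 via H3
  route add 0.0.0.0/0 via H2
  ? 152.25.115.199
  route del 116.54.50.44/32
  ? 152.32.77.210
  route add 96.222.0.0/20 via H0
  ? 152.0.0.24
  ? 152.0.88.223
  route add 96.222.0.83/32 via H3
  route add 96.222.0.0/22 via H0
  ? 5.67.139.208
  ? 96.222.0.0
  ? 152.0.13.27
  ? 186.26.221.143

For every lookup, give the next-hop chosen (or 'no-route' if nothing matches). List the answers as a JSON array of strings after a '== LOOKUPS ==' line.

Trace:
  + 224.131.74.40/29 (H2) depth=29
  del 224.131.74.40/29 (clear depth 29)
  + 224.131.0.0/16 (H3) depth=16
  lookup 224.131.0.82: bits 11100000100000110 walk d0:-→d1:-→d2:-→d3:-→d4:-→d5:-→d6:-→d7:-→d8:-→d9:-→d10:-→d11:-→d12:-→d13:-→d14:-→d15:-→d16:H3→d17:- -> H3
  lookup 224.131.0.0: bits 11100000100000110 walk d0:-→d1:-→d2:-→d3:-→d4:-→d5:-→d6:-→d7:-→d8:-→d9:-→d10:-→d11:-→d12:-→d13:-→d14:-→d15:-→d16:H3→d17:- -> H3
  del 224.131.0.0/16 (clear depth 16)
  + 116.54.50.44/32 (H3) depth=32
  lookup 116.54.50.44: bits 01110100001101100011001000101100 walk d0:-→d1:-→d2:-→d3:-→d4:-→d5:-→d6:-→d7:-→d8:-→d9:-→d10:-→d11:-→d12:-→d13:-→d14:-→d15:-→d16:-→d17:-→d18:-→d19:-→d20:-→d21:-→d22:-→d23:-→d24:-→d25:-→d26:-→d27:-→d28:-→d29:-→d30:-→d31:-→d32:H3 -> H3
  lookup 116.55.50.44: bits 011101000011011 walk d0:-→d1:-→d2:-→d3:-→d4:-→d5:-→d6:-→d7:-→d8:-→d9:-→d10:-→d11:-→d12:-→d13:-→d14:-→d15:- -> no-route
  + 152.0.0.0/8 (H0) depth=8
  + 0.0.0.0/0 (H2) depth=0
  lookup 152.0.95.173: bits 10011000 walk d0:H2→d1:-→d2:-→d3:-→d4:-→d5:-→d6:-→d7:-→d8:H0 -> H0
  + 0.0.0.0/0 (H3) depth=0
  + 0.0.0.0/0 (H2) depth=0
  lookup 152.25.115.199: bits 10011000 walk d0:H2→d1:-→d2:-→d3:-→d4:-→d5:-→d6:-→d7:-→d8:H0 -> H0
  del 116.54.50.44/32 (clear depth 32)
  lookup 152.32.77.210: bits 10011000 walk d0:H2→d1:-→d2:-→d3:-→d4:-→d5:-→d6:-→d7:-→d8:H0 -> H0
  + 96.222.0.0/20 (H0) depth=20
  lookup 152.0.0.24: bits 10011000 walk d0:H2→d1:-→d2:-→d3:-→d4:-→d5:-→d6:-→d7:-→d8:H0 -> H0
  lookup 152.0.88.223: bits 10011000 walk d0:H2→d1:-→d2:-→d3:-→d4:-→d5:-→d6:-→d7:-→d8:H0 -> H0
  + 96.222.0.83/32 (H3) depth=32
  + 96.222.0.0/22 (H0) depth=22
  lookup 5.67.139.208: bits 0 walk d0:H2→d1:- -> H2
  lookup 96.222.0.0: bits 0110000011011110000000000 walk d0:H2→d1:-→d2:-→d3:-→d4:-→d5:-→d6:-→d7:-→d8:-→d9:-→d10:-→d11:-→d12:-→d13:-→d14:-→d15:-→d16:-→d17:-→d18:-→d19:-→d20:H0→d21:-→d22:H0→d23:-→d24:-→d25:- -> H0
  lookup 152.0.13.27: bits 10011000 walk d0:H2→d1:-→d2:-→d3:-→d4:-→d5:-→d6:-→d7:-→d8:H0 -> H0
  lookup 186.26.221.143: bits 10 walk d0:H2→d1:-→d2:- -> H2

== LOOKUPS ==
["H3","H3","H3","no-route","H0","H0","H0","H0","H0","H2","H0","H0","H2"]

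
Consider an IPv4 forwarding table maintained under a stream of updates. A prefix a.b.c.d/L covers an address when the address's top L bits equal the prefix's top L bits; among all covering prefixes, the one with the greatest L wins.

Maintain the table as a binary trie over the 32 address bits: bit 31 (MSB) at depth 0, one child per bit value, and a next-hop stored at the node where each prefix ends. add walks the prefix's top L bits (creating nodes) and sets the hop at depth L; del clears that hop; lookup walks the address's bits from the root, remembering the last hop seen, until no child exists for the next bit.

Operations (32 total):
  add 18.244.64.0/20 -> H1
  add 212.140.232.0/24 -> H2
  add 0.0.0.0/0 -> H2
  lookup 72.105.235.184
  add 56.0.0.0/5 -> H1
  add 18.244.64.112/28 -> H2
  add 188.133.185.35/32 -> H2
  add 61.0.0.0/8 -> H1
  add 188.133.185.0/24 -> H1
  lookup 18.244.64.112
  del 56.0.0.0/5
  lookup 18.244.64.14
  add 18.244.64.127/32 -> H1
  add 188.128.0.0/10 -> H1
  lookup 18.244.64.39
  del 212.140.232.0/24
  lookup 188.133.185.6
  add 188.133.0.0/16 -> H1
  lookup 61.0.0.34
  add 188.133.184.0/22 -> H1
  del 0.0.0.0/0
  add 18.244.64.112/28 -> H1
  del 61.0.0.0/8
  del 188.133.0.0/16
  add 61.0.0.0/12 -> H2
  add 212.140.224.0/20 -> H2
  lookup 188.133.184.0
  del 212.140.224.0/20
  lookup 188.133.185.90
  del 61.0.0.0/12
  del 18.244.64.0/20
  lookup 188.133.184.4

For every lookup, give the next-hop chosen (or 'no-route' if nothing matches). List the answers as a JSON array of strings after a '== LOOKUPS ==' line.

Trace:
  add 18.244.64.0/20 -> H1 at depth 20
  add 212.140.232.0/24 -> H2 at depth 24
  add 0.0.0.0/0 -> H2 at depth 0
  ? 72.105.235.184  path d0:H2→d1:-  best=H2
  add 56.0.0.0/5 -> H1 at depth 5
  add 18.244.64.112/28 -> H2 at depth 28
  add 188.133.185.35/32 -> H2 at depth 32
  add 61.0.0.0/8 -> H1 at depth 8
  add 188.133.185.0/24 -> H1 at depth 24
  ? 18.244.64.112  path d0:H2→d1:-→d2:-→d3:-→d4:-→d5:-→d6:-→d7:-→d8:-→d9:-→d10:-→d11:-→d12:-→d13:-→d14:-→d15:-→d16:-→d17:-→d18:-→d19:-→d20:H1→d21:-→d22:-→d23:-→d24:-→d25:-→d26:-→d27:-→d28:H2  best=H2
  - 56.0.0.0/5 clear@5
  ? 18.244.64.14  path d0:H2→d1:-→d2:-→d3:-→d4:-→d5:-→d6:-→d7:-→d8:-→d9:-→d10:-→d11:-→d12:-→d13:-→d14:-→d15:-→d16:-→d17:-→d18:-→d19:-→d20:H1→d21:-→d22:-→d23:-→d24:-→d25:-  best=H1
  add 18.244.64.127/32 -> H1 at depth 32
  add 188.128.0.0/10 -> H1 at depth 10
  ? 18.244.64.39  path d0:H2→d1:-→d2:-→d3:-→d4:-→d5:-→d6:-→d7:-→d8:-→d9:-→d10:-→d11:-→d12:-→d13:-→d14:-→d15:-→d16:-→d17:-→d18:-→d19:-→d20:H1→d21:-→d22:-→d23:-→d24:-→d25:-  best=H1
  - 212.140.232.0/24 clear@24
  ? 188.133.185.6  path d0:H2→d1:-→d2:-→d3:-→d4:-→d5:-→d6:-→d7:-→d8:-→d9:-→d10:H1→d11:-→d12:-→d13:-→d14:-→d15:-→d16:-→d17:-→d18:-→d19:-→d20:-→d21:-→d22:-→d23:-→d24:H1→d25:-→d26:-  best=H1
  add 188.133.0.0/16 -> H1 at depth 16
  ? 61.0.0.34  path d0:H2→d1:-→d2:-→d3:-→d4:-→d5:-→d6:-→d7:-→d8:H1  best=H1
  add 188.133.184.0/22 -> H1 at depth 22
  - 0.0.0.0/0 clear@0
  add 18.244.64.112/28 -> H1 at depth 28
  - 61.0.0.0/8 clear@8
  - 188.133.0.0/16 clear@16
  add 61.0.0.0/12 -> H2 at depth 12
  add 212.140.224.0/20 -> H2 at depth 20
  ? 188.133.184.0  path d0:-→d1:-→d2:-→d3:-→d4:-→d5:-→d6:-→d7:-→d8:-→d9:-→d10:H1→d11:-→d12:-→d13:-→d14:-→d15:-→d16:-→d17:-→d18:-→d19:-→d20:-→d21:-→d22:H1→d23:-  best=H1
  - 212.140.224.0/20 clear@20
  ? 188.133.185.90  path d0:-→d1:-→d2:-→d3:-→d4:-→d5:-→d6:-→d7:-→d8:-→d9:-→d10:H1→d11:-→d12:-→d13:-→d14:-→d15:-→d16:-→d17:-→d18:-→d19:-→d20:-→d21:-→d22:H1→d23:-→d24:H1→d25:-  best=H1
  - 61.0.0.0/12 clear@12
  - 18.244.64.0/20 clear@20
  ? 188.133.184.4  path d0:-→d1:-→d2:-→d3:-→d4:-→d5:-→d6:-→d7:-→d8:-→d9:-→d10:H1→d11:-→d12:-→d13:-→d14:-→d15:-→d16:-→d17:-→d18:-→d19:-→d20:-→d21:-→d22:H1→d23:-  best=H1

== LOOKUPS ==
["H2","H2","H1","H1","H1","H1","H1","H1","H1"]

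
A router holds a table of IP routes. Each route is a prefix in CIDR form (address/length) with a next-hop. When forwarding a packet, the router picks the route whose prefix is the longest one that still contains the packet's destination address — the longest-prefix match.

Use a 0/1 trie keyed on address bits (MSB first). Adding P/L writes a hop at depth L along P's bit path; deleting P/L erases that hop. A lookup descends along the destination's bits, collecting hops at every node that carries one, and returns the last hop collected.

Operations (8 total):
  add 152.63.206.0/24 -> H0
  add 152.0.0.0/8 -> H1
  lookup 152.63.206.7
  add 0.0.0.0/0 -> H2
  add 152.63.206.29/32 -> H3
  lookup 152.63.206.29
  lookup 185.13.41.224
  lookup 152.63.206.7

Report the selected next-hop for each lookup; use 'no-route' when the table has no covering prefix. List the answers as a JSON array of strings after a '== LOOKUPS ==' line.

Process each operation:
  add 152.63.206.0/24 -> H0 at depth 24
  add 152.0.0.0/8 -> H1 at depth 8
  ? 152.63.206.7  path d0:-→d1:-→d2:-→d3:-→d4:-→d5:-→d6:-→d7:-→d8:H1→d9:-→d10:-→d11:-→d12:-→d13:-→d14:-→d15:-→d16:-→d17:-→d18:-→d19:-→d20:-→d21:-→d22:-→d23:-→d24:H0  best=H0
  add 0.0.0.0/0 -> H2 at depth 0
  add 152.63.206.29/32 -> H3 at depth 32
  ? 152.63.206.29  path d0:H2→d1:-→d2:-→d3:-→d4:-→d5:-→d6:-→d7:-→d8:H1→d9:-→d10:-→d11:-→d12:-→d13:-→d14:-→d15:-→d16:-→d17:-→d18:-→d19:-→d20:-→d21:-→d22:-→d23:-→d24:H0→d25:-→d26:-→d27:-→d28:-→d29:-→d30:-→d31:-→d32:H3  best=H3
  ? 185.13.41.224  path d0:H2→d1:-→d2:-  best=H2
  ? 152.63.206.7  path d0:H2→d1:-→d2:-→d3:-→d4:-→d5:-→d6:-→d7:-→d8:H1→d9:-→d10:-→d11:-→d12:-→d13:-→d14:-→d15:-→d16:-→d17:-→d18:-→d19:-→d20:-→d21:-→d22:-→d23:-→d24:H0→d25:-→d26:-→d27:-  best=H0

== LOOKUPS ==
["H0","H3","H2","H0"]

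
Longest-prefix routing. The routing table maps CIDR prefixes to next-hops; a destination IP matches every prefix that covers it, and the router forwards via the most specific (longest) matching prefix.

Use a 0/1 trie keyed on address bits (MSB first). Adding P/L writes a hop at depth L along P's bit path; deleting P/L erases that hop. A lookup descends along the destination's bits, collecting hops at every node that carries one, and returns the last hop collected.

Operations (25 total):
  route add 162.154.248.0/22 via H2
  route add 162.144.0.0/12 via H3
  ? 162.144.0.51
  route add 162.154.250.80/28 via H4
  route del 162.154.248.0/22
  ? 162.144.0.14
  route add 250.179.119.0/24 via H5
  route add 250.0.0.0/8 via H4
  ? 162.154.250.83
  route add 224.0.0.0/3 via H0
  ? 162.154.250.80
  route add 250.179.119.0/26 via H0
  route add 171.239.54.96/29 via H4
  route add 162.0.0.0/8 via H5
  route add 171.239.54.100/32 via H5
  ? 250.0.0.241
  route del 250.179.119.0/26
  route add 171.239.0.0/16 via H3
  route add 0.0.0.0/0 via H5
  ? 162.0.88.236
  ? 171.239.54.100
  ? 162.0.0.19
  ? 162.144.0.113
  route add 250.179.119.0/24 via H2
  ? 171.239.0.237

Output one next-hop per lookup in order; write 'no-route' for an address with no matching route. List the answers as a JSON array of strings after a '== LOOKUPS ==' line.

Trace:
  + 162.154.248.0/22 (H2) depth=22
  + 162.144.0.0/12 (H3) depth=12
  Q 162.144.0.51: descend 101000101001 ; hops seen [H3] ; pick H3
  + 162.154.250.80/28 (H4) depth=28
  - 162.154.248.0/22 clear@22
  Q 162.144.0.14: descend 101000101001 ; hops seen [H3] ; pick H3
  + 250.179.119.0/24 (H5) depth=24
  + 250.0.0.0/8 (H4) depth=8
  Q 162.154.250.83: descend 1010001010011010111110100101 ; hops seen [H3,H4] ; pick H4
  + 224.0.0.0/3 (H0) depth=3
  Q 162.154.250.80: descend 1010001010011010111110100101 ; hops seen [H3,H4] ; pick H4
  + 250.179.119.0/26 (H0) depth=26
  + 171.239.54.96/29 (H4) depth=29
  + 162.0.0.0/8 (H5) depth=8
  + 171.239.54.100/32 (H5) depth=32
  Q 250.0.0.241: descend 11111010 ; hops seen [H0,H4] ; pick H4
  - 250.179.119.0/26 clear@26
  + 171.239.0.0/16 (H3) depth=16
  + 0.0.0.0/0 (H5) depth=0
  Q 162.0.88.236: descend 10100010 ; hops seen [H5,H5] ; pick H5
  Q 171.239.54.100: descend 10101011111011110011011001100100 ; hops seen [H5,H3,H4,H5] ; pick H5
  Q 162.0.0.19: descend 10100010 ; hops seen [H5,H5] ; pick H5
  Q 162.144.0.113: descend 101000101001 ; hops seen [H5,H5,H3] ; pick H3
  + 250.179.119.0/24 (H2) depth=24
  Q 171.239.0.237: descend 101010111110111100 ; hops seen [H5,H3] ; pick H3

== LOOKUPS ==
["H3","H3","H4","H4","H4","H5","H5","H5","H3","H3"]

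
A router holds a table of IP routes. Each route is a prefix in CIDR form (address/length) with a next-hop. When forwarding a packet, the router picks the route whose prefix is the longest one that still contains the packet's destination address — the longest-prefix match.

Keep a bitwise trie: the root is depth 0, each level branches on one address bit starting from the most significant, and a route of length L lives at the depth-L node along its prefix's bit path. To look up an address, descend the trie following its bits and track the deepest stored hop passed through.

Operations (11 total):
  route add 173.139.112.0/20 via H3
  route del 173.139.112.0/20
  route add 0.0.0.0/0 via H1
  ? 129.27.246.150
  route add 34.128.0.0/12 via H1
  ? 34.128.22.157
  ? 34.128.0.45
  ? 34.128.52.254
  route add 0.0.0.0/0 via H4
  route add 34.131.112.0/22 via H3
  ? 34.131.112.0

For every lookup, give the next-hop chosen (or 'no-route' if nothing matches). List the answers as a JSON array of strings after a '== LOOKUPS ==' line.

Process each operation:
  add 173.139.112.0/20 -> H3 at depth 20
  del 173.139.112.0/20 (clear depth 20)
  add 0.0.0.0/0 -> H1 at depth 0
  lookup 129.27.246.150: bits 10 walk d0:H1→d1:-→d2:- -> H1
  add 34.128.0.0/12 -> H1 at depth 12
  lookup 34.128.22.157: bits 001000101000 walk d0:H1→d1:-→d2:-→d3:-→d4:-→d5:-→d6:-→d7:-→d8:-→d9:-→d10:-→d11:-→d12:H1 -> H1
  lookup 34.128.0.45: bits 001000101000 walk d0:H1→d1:-→d2:-→d3:-→d4:-→d5:-→d6:-→d7:-→d8:-→d9:-→d10:-→d11:-→d12:H1 -> H1
  lookup 34.128.52.254: bits 001000101000 walk d0:H1→d1:-→d2:-→d3:-→d4:-→d5:-→d6:-→d7:-→d8:-→d9:-→d10:-→d11:-→d12:H1 -> H1
  add 0.0.0.0/0 -> H4 at depth 0
  add 34.131.112.0/22 -> H3 at depth 22
  lookup 34.131.112.0: bits 0010001010000011011100 walk d0:H4→d1:-→d2:-→d3:-→d4:-→d5:-→d6:-→d7:-→d8:-→d9:-→d10:-→d11:-→d12:H1→d13:-→d14:-→d15:-→d16:-→d17:-→d18:-→d19:-→d20:-→d21:-→d22:H3 -> H3

== LOOKUPS ==
["H1","H1","H1","H1","H3"]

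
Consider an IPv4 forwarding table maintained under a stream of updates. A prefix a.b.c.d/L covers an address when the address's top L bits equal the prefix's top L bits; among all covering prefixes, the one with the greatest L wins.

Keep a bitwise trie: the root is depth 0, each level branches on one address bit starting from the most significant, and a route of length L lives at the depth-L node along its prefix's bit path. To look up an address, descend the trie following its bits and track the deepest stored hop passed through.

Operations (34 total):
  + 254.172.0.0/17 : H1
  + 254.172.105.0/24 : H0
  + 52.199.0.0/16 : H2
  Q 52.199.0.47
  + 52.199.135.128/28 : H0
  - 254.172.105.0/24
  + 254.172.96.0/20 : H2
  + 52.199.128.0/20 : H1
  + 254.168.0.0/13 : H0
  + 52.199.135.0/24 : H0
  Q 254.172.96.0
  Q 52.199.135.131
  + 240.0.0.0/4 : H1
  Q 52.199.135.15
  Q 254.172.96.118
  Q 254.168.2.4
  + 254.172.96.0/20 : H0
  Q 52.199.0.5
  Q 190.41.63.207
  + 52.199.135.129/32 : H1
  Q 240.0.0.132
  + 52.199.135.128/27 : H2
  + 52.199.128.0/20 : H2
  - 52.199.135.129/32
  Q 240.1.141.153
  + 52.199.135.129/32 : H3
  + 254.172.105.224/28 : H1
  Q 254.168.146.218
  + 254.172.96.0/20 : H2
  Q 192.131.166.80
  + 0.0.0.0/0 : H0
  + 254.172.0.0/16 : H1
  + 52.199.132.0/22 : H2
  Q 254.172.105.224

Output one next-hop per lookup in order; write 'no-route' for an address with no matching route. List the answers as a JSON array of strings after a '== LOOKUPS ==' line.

Trace:
  + 254.172.0.0/17 (H1) depth=17
  + 254.172.105.0/24 (H0) depth=24
  + 52.199.0.0/16 (H2) depth=16
  lookup 52.199.0.47: bits 0011010011000111 walk d0:-→d1:-→d2:-→d3:-→d4:-→d5:-→d6:-→d7:-→d8:-→d9:-→d10:-→d11:-→d12:-→d13:-→d14:-→d15:-→d16:H2 -> H2
  + 52.199.135.128/28 (H0) depth=28
  del 254.172.105.0/24 (clear depth 24)
  + 254.172.96.0/20 (H2) depth=20
  + 52.199.128.0/20 (H1) depth=20
  + 254.168.0.0/13 (H0) depth=13
  + 52.199.135.0/24 (H0) depth=24
  lookup 254.172.96.0: bits 11111110101011000110 walk d0:-→d1:-→d2:-→d3:-→d4:-→d5:-→d6:-→d7:-→d8:-→d9:-→d10:-→d11:-→d12:-→d13:H0→d14:-→d15:-→d16:-→d17:H1→d18:-→d19:-→d20:H2 -> H2
  lookup 52.199.135.131: bits 0011010011000111100001111000 walk d0:-→d1:-→d2:-→d3:-→d4:-→d5:-→d6:-→d7:-→d8:-→d9:-→d10:-→d11:-→d12:-→d13:-→d14:-→d15:-→d16:H2→d17:-→d18:-→d19:-→d20:H1→d21:-→d22:-→d23:-→d24:H0→d25:-→d26:-→d27:-→d28:H0 -> H0
  + 240.0.0.0/4 (H1) depth=4
  lookup 52.199.135.15: bits 001101001100011110000111 walk d0:-→d1:-→d2:-→d3:-→d4:-→d5:-→d6:-→d7:-→d8:-→d9:-→d10:-→d11:-→d12:-→d13:-→d14:-→d15:-→d16:H2→d17:-→d18:-→d19:-→d20:H1→d21:-→d22:-→d23:-→d24:H0 -> H0
  lookup 254.172.96.118: bits 11111110101011000110 walk d0:-→d1:-→d2:-→d3:-→d4:H1→d5:-→d6:-→d7:-→d8:-→d9:-→d10:-→d11:-→d12:-→d13:H0→d14:-→d15:-→d16:-→d17:H1→d18:-→d19:-→d20:H2 -> H2
  lookup 254.168.2.4: bits 1111111010101 walk d0:-→d1:-→d2:-→d3:-→d4:H1→d5:-→d6:-→d7:-→d8:-→d9:-→d10:-→d11:-→d12:-→d13:H0 -> H0
  + 254.172.96.0/20 (H0) depth=20
  lookup 52.199.0.5: bits 0011010011000111 walk d0:-→d1:-→d2:-→d3:-→d4:-→d5:-→d6:-→d7:-→d8:-→d9:-→d10:-→d11:-→d12:-→d13:-→d14:-→d15:-→d16:H2 -> H2
  lookup 190.41.63.207: bits 1 walk d0:-→d1:- -> no-route
  + 52.199.135.129/32 (H1) depth=32
  lookup 240.0.0.132: bits 1111 walk d0:-→d1:-→d2:-→d3:-→d4:H1 -> H1
  + 52.199.135.128/27 (H2) depth=27
  + 52.199.128.0/20 (H2) depth=20
  del 52.199.135.129/32 (clear depth 32)
  lookup 240.1.141.153: bits 1111 walk d0:-→d1:-→d2:-→d3:-→d4:H1 -> H1
  + 52.199.135.129/32 (H3) depth=32
  + 254.172.105.224/28 (H1) depth=28
  lookup 254.168.146.218: bits 1111111010101 walk d0:-→d1:-→d2:-→d3:-→d4:H1→d5:-→d6:-→d7:-→d8:-→d9:-→d10:-→d11:-→d12:-→d13:H0 -> H0
  + 254.172.96.0/20 (H2) depth=20
  lookup 192.131.166.80: bits 11 walk d0:-→d1:-→d2:- -> no-route
  + 0.0.0.0/0 (H0) depth=0
  + 254.172.0.0/16 (H1) depth=16
  + 52.199.132.0/22 (H2) depth=22
  lookup 254.172.105.224: bits 1111111010101100011010011110 walk d0:H0→d1:-→d2:-→d3:-→d4:H1→d5:-→d6:-→d7:-→d8:-→d9:-→d10:-→d11:-→d12:-→d13:H0→d14:-→d15:-→d16:H1→d17:H1→d18:-→d19:-→d20:H2→d21:-→d22:-→d23:-→d24:-→d25:-→d26:-→d27:-→d28:H1 -> H1

== LOOKUPS ==
["H2","H2","H0","H0","H2","H0","H2","no-route","H1","H1","H0","no-route","H1"]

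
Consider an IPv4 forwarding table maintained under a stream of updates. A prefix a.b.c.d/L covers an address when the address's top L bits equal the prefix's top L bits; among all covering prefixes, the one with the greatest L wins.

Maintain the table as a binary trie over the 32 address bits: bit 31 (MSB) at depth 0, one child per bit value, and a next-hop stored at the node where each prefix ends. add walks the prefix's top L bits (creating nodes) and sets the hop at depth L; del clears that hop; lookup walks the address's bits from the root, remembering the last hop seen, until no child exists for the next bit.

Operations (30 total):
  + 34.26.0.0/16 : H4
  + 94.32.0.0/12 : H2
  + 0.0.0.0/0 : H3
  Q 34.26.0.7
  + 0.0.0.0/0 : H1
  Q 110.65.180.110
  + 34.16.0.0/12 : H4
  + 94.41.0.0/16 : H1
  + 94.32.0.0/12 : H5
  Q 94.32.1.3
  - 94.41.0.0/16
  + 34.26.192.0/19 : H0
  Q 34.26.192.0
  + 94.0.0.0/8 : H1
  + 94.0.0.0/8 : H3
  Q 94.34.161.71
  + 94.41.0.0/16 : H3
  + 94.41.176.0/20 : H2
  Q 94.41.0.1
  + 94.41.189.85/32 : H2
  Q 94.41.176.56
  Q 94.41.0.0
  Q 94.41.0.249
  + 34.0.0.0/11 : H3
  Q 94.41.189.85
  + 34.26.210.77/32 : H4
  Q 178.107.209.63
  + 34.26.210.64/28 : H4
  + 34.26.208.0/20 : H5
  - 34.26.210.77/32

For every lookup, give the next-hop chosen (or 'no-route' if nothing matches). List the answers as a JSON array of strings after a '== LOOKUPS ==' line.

Apply in order:
  + 34.26.0.0/16 (H4) depth=16
  + 94.32.0.0/12 (H2) depth=12
  + 0.0.0.0/0 (H3) depth=0
  Q 34.26.0.7: descend 0010001000011010 ; hops seen [H3,H4] ; pick H4
  + 0.0.0.0/0 (H1) depth=0
  Q 110.65.180.110: descend 01 ; hops seen [H1] ; pick H1
  + 34.16.0.0/12 (H4) depth=12
  + 94.41.0.0/16 (H1) depth=16
  + 94.32.0.0/12 (H5) depth=12
  Q 94.32.1.3: descend 010111100010 ; hops seen [H1,H5] ; pick H5
  del 94.41.0.0/16 (clear depth 16)
  + 34.26.192.0/19 (H0) depth=19
  Q 34.26.192.0: descend 0010001000011010110 ; hops seen [H1,H4,H4,H0] ; pick H0
  + 94.0.0.0/8 (H1) depth=8
  + 94.0.0.0/8 (H3) depth=8
  Q 94.34.161.71: descend 010111100010 ; hops seen [H1,H3,H5] ; pick H5
  + 94.41.0.0/16 (H3) depth=16
  + 94.41.176.0/20 (H2) depth=20
  Q 94.41.0.1: descend 0101111000101001 ; hops seen [H1,H3,H5,H3] ; pick H3
  + 94.41.189.85/32 (H2) depth=32
  Q 94.41.176.56: descend 01011110001010011011 ; hops seen [H1,H3,H5,H3,H2] ; pick H2
  Q 94.41.0.0: descend 0101111000101001 ; hops seen [H1,H3,H5,H3] ; pick H3
  Q 94.41.0.249: descend 0101111000101001 ; hops seen [H1,H3,H5,H3] ; pick H3
  + 34.0.0.0/11 (H3) depth=11
  Q 94.41.189.85: descend 01011110001010011011110101010101 ; hops seen [H1,H3,H5,H3,H2,H2] ; pick H2
  + 34.26.210.77/32 (H4) depth=32
  Q 178.107.209.63: descend ε ; hops seen [H1] ; pick H1
  + 34.26.210.64/28 (H4) depth=28
  + 34.26.208.0/20 (H5) depth=20
  del 34.26.210.77/32 (clear depth 32)

== LOOKUPS ==
["H4","H1","H5","H0","H5","H3","H2","H3","H3","H2","H1"]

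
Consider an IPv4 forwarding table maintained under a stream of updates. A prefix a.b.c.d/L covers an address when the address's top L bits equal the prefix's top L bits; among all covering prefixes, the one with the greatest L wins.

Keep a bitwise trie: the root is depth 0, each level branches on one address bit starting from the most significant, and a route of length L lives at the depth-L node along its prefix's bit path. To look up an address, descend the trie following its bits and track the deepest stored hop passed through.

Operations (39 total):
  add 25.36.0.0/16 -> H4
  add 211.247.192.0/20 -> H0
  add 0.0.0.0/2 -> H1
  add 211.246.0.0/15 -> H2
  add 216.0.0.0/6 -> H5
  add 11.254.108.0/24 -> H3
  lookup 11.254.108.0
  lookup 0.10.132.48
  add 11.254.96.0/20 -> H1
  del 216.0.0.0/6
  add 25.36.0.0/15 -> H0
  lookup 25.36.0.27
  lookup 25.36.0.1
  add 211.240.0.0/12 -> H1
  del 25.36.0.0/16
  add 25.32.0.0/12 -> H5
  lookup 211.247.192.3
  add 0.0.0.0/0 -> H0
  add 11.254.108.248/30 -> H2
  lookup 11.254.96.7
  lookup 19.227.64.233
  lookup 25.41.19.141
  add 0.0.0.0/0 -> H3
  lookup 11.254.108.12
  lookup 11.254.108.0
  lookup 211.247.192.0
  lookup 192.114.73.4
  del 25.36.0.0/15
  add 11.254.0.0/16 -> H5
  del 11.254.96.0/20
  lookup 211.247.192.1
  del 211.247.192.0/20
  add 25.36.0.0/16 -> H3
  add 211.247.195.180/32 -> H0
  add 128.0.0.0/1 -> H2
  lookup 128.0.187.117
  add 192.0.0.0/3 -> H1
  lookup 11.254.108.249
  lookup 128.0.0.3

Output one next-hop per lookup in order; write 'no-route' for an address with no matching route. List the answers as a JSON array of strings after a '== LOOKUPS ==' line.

Trace:
  + 25.36.0.0/16 (H4) depth=16
  + 211.247.192.0/20 (H0) depth=20
  + 0.0.0.0/2 (H1) depth=2
  + 211.246.0.0/15 (H2) depth=15
  + 216.0.0.0/6 (H5) depth=6
  + 11.254.108.0/24 (H3) depth=24
  lookup 11.254.108.0: bits 000010111111111001101100 walk d0:-→d1:-→d2:H1→d3:-→d4:-→d5:-→d6:-→d7:-→d8:-→d9:-→d10:-→d11:-→d12:-→d13:-→d14:-→d15:-→d16:-→d17:-→d18:-→d19:-→d20:-→d21:-→d22:-→d23:-→d24:H3 -> H3
  lookup 0.10.132.48: bits 0000 walk d0:-→d1:-→d2:H1→d3:-→d4:- -> H1
  + 11.254.96.0/20 (H1) depth=20
  del 216.0.0.0/6 (clear depth 6)
  + 25.36.0.0/15 (H0) depth=15
  lookup 25.36.0.27: bits 0001100100100100 walk d0:-→d1:-→d2:H1→d3:-→d4:-→d5:-→d6:-→d7:-→d8:-→d9:-→d10:-→d11:-→d12:-→d13:-→d14:-→d15:H0→d16:H4 -> H4
  lookup 25.36.0.1: bits 0001100100100100 walk d0:-→d1:-→d2:H1→d3:-→d4:-→d5:-→d6:-→d7:-→d8:-→d9:-→d10:-→d11:-→d12:-→d13:-→d14:-→d15:H0→d16:H4 -> H4
  + 211.240.0.0/12 (H1) depth=12
  del 25.36.0.0/16 (clear depth 16)
  + 25.32.0.0/12 (H5) depth=12
  lookup 211.247.192.3: bits 11010011111101111100 walk d0:-→d1:-→d2:-→d3:-→d4:-→d5:-→d6:-→d7:-→d8:-→d9:-→d10:-→d11:-→d12:H1→d13:-→d14:-→d15:H2→d16:-→d17:-→d18:-→d19:-→d20:H0 -> H0
  + 0.0.0.0/0 (H0) depth=0
  + 11.254.108.248/30 (H2) depth=30
  lookup 11.254.96.7: bits 00001011111111100110 walk d0:H0→d1:-→d2:H1→d3:-→d4:-→d5:-→d6:-→d7:-→d8:-→d9:-→d10:-→d11:-→d12:-→d13:-→d14:-→d15:-→d16:-→d17:-→d18:-→d19:-→d20:H1 -> H1
  lookup 19.227.64.233: bits 0001 walk d0:H0→d1:-→d2:H1→d3:-→d4:- -> H1
  lookup 25.41.19.141: bits 000110010010 walk d0:H0→d1:-→d2:H1→d3:-→d4:-→d5:-→d6:-→d7:-→d8:-→d9:-→d10:-→d11:-→d12:H5 -> H5
  + 0.0.0.0/0 (H3) depth=0
  lookup 11.254.108.12: bits 000010111111111001101100 walk d0:H3→d1:-→d2:H1→d3:-→d4:-→d5:-→d6:-→d7:-→d8:-→d9:-→d10:-→d11:-→d12:-→d13:-→d14:-→d15:-→d16:-→d17:-→d18:-→d19:-→d20:H1→d21:-→d22:-→d23:-→d24:H3 -> H3
  lookup 11.254.108.0: bits 000010111111111001101100 walk d0:H3→d1:-→d2:H1→d3:-→d4:-→d5:-→d6:-→d7:-→d8:-→d9:-→d10:-→d11:-→d12:-→d13:-→d14:-→d15:-→d16:-→d17:-→d18:-→d19:-→d20:H1→d21:-→d22:-→d23:-→d24:H3 -> H3
  lookup 211.247.192.0: bits 11010011111101111100 walk d0:H3→d1:-→d2:-→d3:-→d4:-→d5:-→d6:-→d7:-→d8:-→d9:-→d10:-→d11:-→d12:H1→d13:-→d14:-→d15:H2→d16:-→d17:-→d18:-→d19:-→d20:H0 -> H0
  lookup 192.114.73.4: bits 110 walk d0:H3→d1:-→d2:-→d3:- -> H3
  del 25.36.0.0/15 (clear depth 15)
  + 11.254.0.0/16 (H5) depth=16
  del 11.254.96.0/20 (clear depth 20)
  lookup 211.247.192.1: bits 11010011111101111100 walk d0:H3→d1:-→d2:-→d3:-→d4:-→d5:-→d6:-→d7:-→d8:-→d9:-→d10:-→d11:-→d12:H1→d13:-→d14:-→d15:H2→d16:-→d17:-→d18:-→d19:-→d20:H0 -> H0
  del 211.247.192.0/20 (clear depth 20)
  + 25.36.0.0/16 (H3) depth=16
  + 211.247.195.180/32 (H0) depth=32
  + 128.0.0.0/1 (H2) depth=1
  lookup 128.0.187.117: bits 1 walk d0:H3→d1:H2 -> H2
  + 192.0.0.0/3 (H1) depth=3
  lookup 11.254.108.249: bits 000010111111111001101100111110 walk d0:H3→d1:-→d2:H1→d3:-→d4:-→d5:-→d6:-→d7:-→d8:-→d9:-→d10:-→d11:-→d12:-→d13:-→d14:-→d15:-→d16:H5→d17:-→d18:-→d19:-→d20:-→d21:-→d22:-→d23:-→d24:H3→d25:-→d26:-→d27:-→d28:-→d29:-→d30:H2 -> H2
  lookup 128.0.0.3: bits 1 walk d0:H3→d1:H2 -> H2

== LOOKUPS ==
["H3","H1","H4","H4","H0","H1","H1","H5","H3","H3","H0","H3","H0","H2","H2","H2"]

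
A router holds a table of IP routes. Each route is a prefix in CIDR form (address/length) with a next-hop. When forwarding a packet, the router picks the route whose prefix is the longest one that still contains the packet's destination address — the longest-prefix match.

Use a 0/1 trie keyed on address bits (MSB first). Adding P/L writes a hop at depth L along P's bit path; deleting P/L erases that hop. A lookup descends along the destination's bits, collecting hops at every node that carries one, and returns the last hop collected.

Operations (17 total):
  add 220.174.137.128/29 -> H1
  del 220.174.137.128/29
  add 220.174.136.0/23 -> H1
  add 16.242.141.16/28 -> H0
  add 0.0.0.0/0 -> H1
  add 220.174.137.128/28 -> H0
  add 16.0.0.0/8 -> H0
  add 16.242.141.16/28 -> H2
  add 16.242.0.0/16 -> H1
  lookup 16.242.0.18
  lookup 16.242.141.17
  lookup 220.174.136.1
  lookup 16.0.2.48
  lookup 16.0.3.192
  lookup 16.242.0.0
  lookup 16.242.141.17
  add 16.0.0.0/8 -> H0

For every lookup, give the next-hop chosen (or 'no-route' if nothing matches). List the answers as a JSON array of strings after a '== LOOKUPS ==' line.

Trace:
  + 220.174.137.128/29 (H1) depth=29
  - 220.174.137.128/29 clear@29
  + 220.174.136.0/23 (H1) depth=23
  + 16.242.141.16/28 (H0) depth=28
  + 0.0.0.0/0 (H1) depth=0
  + 220.174.137.128/28 (H0) depth=28
  + 16.0.0.0/8 (H0) depth=8
  + 16.242.141.16/28 (H2) depth=28
  + 16.242.0.0/16 (H1) depth=16
  lookup 16.242.0.18: bits 0001000011110010 walk d0:H1→d1:-→d2:-→d3:-→d4:-→d5:-→d6:-→d7:-→d8:H0→d9:-→d10:-→d11:-→d12:-→d13:-→d14:-→d15:-→d16:H1 -> H1
  lookup 16.242.141.17: bits 0001000011110010100011010001 walk d0:H1→d1:-→d2:-→d3:-→d4:-→d5:-→d6:-→d7:-→d8:H0→d9:-→d10:-→d11:-→d12:-→d13:-→d14:-→d15:-→d16:H1→d17:-→d18:-→d19:-→d20:-→d21:-→d22:-→d23:-→d24:-→d25:-→d26:-→d27:-→d28:H2 -> H2
  lookup 220.174.136.1: bits 11011100101011101000100 walk d0:H1→d1:-→d2:-→d3:-→d4:-→d5:-→d6:-→d7:-→d8:-→d9:-→d10:-→d11:-→d12:-→d13:-→d14:-→d15:-→d16:-→d17:-→d18:-→d19:-→d20:-→d21:-→d22:-→d23:H1 -> H1
  lookup 16.0.2.48: bits 00010000 walk d0:H1→d1:-→d2:-→d3:-→d4:-→d5:-→d6:-→d7:-→d8:H0 -> H0
  lookup 16.0.3.192: bits 00010000 walk d0:H1→d1:-→d2:-→d3:-→d4:-→d5:-→d6:-→d7:-→d8:H0 -> H0
  lookup 16.242.0.0: bits 0001000011110010 walk d0:H1→d1:-→d2:-→d3:-→d4:-→d5:-→d6:-→d7:-→d8:H0→d9:-→d10:-→d11:-→d12:-→d13:-→d14:-→d15:-→d16:H1 -> H1
  lookup 16.242.141.17: bits 0001000011110010100011010001 walk d0:H1→d1:-→d2:-→d3:-→d4:-→d5:-→d6:-→d7:-→d8:H0→d9:-→d10:-→d11:-→d12:-→d13:-→d14:-→d15:-→d16:H1→d17:-→d18:-→d19:-→d20:-→d21:-→d22:-→d23:-→d24:-→d25:-→d26:-→d27:-→d28:H2 -> H2
  + 16.0.0.0/8 (H0) depth=8

== LOOKUPS ==
["H1","H2","H1","H0","H0","H1","H2"]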